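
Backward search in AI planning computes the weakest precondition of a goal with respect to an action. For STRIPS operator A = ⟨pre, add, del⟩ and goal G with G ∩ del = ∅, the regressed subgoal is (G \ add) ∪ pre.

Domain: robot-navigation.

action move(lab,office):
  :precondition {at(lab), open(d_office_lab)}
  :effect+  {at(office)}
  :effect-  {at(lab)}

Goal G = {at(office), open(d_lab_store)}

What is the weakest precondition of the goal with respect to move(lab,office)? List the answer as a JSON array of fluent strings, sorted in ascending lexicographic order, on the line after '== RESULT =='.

Regress:
  G ∩ del = {}  (empty — regression defined)
  G \ add = {at(office), open(d_lab_store)} \ {at(office)} = {open(d_lab_store)}
  ∪ pre   = {open(d_lab_store)} ∪ {at(lab), open(d_office_lab)}
          = {at(lab), open(d_lab_store), open(d_office_lab)}

== RESULT ==
["at(lab)", "open(d_lab_store)", "open(d_office_lab)"]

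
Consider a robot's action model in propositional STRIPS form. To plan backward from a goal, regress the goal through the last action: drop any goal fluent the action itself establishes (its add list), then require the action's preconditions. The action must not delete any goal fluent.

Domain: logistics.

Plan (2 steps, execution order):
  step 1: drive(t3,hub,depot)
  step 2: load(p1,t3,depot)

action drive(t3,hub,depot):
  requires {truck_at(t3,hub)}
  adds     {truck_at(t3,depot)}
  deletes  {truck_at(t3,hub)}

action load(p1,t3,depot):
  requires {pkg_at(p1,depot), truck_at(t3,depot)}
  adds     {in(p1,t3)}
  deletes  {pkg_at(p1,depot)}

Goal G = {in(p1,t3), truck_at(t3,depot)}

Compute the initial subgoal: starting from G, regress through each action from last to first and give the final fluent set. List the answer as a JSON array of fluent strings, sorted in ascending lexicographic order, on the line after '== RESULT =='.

Regress step by step:
  through step 2 (load(p1,t3,depot)): drop {in(p1,t3)}, keep {truck_at(t3,depot)}, require {pkg_at(p1,depot), truck_at(t3,depot)}
    → {pkg_at(p1,depot), truck_at(t3,depot)}
  through step 1 (drive(t3,hub,depot)): drop {truck_at(t3,depot)}, keep {pkg_at(p1,depot)}, require {truck_at(t3,hub)}
    → {pkg_at(p1,depot), truck_at(t3,hub)}

== RESULT ==
["pkg_at(p1,depot)", "truck_at(t3,hub)"]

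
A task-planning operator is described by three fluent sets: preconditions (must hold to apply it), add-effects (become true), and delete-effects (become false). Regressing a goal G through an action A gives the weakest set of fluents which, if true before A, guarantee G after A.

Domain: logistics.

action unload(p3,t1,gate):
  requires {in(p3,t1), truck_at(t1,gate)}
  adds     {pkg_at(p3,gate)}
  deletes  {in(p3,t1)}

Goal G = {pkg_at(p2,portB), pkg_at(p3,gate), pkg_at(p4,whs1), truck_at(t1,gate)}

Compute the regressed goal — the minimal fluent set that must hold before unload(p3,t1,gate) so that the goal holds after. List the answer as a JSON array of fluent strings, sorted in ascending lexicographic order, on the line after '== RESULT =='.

Compute (G \ add) ∪ pre:
  G ∩ del = {}  (empty — regression defined)
  G \ add = {pkg_at(p2,portB), pkg_at(p3,gate), pkg_at(p4,whs1), truck_at(t1,gate)} \ {pkg_at(p3,gate)} = {pkg_at(p2,portB), pkg_at(p4,whs1), truck_at(t1,gate)}
  ∪ pre   = {pkg_at(p2,portB), pkg_at(p4,whs1), truck_at(t1,gate)} ∪ {in(p3,t1), truck_at(t1,gate)}
          = {in(p3,t1), pkg_at(p2,portB), pkg_at(p4,whs1), truck_at(t1,gate)}

== RESULT ==
["in(p3,t1)", "pkg_at(p2,portB)", "pkg_at(p4,whs1)", "truck_at(t1,gate)"]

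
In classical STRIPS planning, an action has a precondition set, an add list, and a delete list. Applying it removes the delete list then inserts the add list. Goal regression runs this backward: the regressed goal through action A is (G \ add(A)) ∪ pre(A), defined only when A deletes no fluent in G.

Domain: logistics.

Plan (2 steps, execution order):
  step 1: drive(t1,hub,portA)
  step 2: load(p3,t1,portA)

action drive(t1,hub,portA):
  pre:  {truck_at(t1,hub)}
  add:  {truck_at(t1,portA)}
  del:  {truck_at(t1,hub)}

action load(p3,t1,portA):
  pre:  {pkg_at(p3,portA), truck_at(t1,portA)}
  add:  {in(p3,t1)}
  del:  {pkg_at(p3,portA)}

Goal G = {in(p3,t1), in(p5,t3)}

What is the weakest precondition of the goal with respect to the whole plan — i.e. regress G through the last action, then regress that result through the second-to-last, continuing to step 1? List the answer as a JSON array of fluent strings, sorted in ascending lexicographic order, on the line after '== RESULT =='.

Work backward from the goal:
  through step 2 (load(p3,t1,portA)): drop {in(p3,t1)}, keep {in(p5,t3)}, require {pkg_at(p3,portA), truck_at(t1,portA)}
    → {in(p5,t3), pkg_at(p3,portA), truck_at(t1,portA)}
  through step 1 (drive(t1,hub,portA)): drop {truck_at(t1,portA)}, keep {in(p5,t3), pkg_at(p3,portA)}, require {truck_at(t1,hub)}
    → {in(p5,t3), pkg_at(p3,portA), truck_at(t1,hub)}

== RESULT ==
["in(p5,t3)", "pkg_at(p3,portA)", "truck_at(t1,hub)"]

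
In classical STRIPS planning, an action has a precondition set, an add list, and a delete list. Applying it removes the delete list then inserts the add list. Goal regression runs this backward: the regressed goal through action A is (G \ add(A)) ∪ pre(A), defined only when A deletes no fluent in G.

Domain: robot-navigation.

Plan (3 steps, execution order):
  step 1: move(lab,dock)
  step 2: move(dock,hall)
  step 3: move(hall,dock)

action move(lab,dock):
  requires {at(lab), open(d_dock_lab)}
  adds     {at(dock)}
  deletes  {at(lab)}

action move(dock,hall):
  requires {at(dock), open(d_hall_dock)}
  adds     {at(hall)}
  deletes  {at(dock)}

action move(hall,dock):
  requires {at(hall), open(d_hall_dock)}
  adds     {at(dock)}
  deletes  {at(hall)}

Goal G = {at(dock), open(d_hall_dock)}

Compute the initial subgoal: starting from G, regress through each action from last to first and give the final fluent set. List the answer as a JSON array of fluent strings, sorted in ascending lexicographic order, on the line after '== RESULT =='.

Work backward from the goal:
  through step 3 (move(hall,dock)): drop {at(dock)}, keep {open(d_hall_dock)}, require {at(hall), open(d_hall_dock)}
    → {at(hall), open(d_hall_dock)}
  through step 2 (move(dock,hall)): drop {at(hall)}, keep {open(d_hall_dock)}, require {at(dock), open(d_hall_dock)}
    → {at(dock), open(d_hall_dock)}
  through step 1 (move(lab,dock)): drop {at(dock)}, keep {open(d_hall_dock)}, require {at(lab), open(d_dock_lab)}
    → {at(lab), open(d_dock_lab), open(d_hall_dock)}

== RESULT ==
["at(lab)", "open(d_dock_lab)", "open(d_hall_dock)"]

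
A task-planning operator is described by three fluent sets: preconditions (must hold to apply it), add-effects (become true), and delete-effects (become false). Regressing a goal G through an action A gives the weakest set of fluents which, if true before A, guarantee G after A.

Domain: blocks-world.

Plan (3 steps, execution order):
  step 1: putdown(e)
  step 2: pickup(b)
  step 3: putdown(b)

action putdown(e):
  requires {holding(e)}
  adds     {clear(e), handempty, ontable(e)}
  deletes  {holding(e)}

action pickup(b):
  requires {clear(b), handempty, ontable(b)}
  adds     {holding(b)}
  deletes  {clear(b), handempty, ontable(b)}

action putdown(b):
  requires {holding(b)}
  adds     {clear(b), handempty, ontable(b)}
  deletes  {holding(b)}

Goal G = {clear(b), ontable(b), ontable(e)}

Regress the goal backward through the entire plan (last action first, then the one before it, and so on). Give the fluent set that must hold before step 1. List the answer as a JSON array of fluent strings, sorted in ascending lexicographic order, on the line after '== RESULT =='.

Work backward from the goal:
  through step 3 (putdown(b)): drop {clear(b), ontable(b)}, keep {ontable(e)}, require {holding(b)}
    → {holding(b), ontable(e)}
  through step 2 (pickup(b)): drop {holding(b)}, keep {ontable(e)}, require {clear(b), handempty, ontable(b)}
    → {clear(b), handempty, ontable(b), ontable(e)}
  through step 1 (putdown(e)): drop {handempty, ontable(e)}, keep {clear(b), ontable(b)}, require {holding(e)}
    → {clear(b), holding(e), ontable(b)}

== RESULT ==
["clear(b)", "holding(e)", "ontable(b)"]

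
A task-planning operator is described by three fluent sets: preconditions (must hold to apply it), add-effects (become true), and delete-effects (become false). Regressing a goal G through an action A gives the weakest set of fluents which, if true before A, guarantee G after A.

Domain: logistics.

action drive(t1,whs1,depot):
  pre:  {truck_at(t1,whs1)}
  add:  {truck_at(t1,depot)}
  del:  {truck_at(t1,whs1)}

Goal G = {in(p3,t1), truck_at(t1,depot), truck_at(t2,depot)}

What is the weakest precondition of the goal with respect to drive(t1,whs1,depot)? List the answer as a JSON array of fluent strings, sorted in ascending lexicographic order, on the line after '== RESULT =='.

Compute (G \ add) ∪ pre:
  G ∩ del = {}  (empty — regression defined)
  G \ add = {in(p3,t1), truck_at(t1,depot), truck_at(t2,depot)} \ {truck_at(t1,depot)} = {in(p3,t1), truck_at(t2,depot)}
  ∪ pre   = {in(p3,t1), truck_at(t2,depot)} ∪ {truck_at(t1,whs1)}
          = {in(p3,t1), truck_at(t1,whs1), truck_at(t2,depot)}

== RESULT ==
["in(p3,t1)", "truck_at(t1,whs1)", "truck_at(t2,depot)"]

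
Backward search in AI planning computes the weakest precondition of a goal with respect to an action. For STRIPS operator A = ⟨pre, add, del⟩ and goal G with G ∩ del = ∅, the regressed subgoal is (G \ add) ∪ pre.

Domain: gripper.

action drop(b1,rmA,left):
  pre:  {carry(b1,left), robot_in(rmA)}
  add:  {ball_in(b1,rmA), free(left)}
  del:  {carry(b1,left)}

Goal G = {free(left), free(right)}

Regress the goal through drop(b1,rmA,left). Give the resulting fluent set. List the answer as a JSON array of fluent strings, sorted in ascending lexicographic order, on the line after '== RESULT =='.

Compute (G \ add) ∪ pre:
  G ∩ del = {}  (empty — regression defined)
  G \ add = {free(left), free(right)} \ {ball_in(b1,rmA), free(left)} = {free(right)}
  ∪ pre   = {free(right)} ∪ {carry(b1,left), robot_in(rmA)}
          = {carry(b1,left), free(right), robot_in(rmA)}

== RESULT ==
["carry(b1,left)", "free(right)", "robot_in(rmA)"]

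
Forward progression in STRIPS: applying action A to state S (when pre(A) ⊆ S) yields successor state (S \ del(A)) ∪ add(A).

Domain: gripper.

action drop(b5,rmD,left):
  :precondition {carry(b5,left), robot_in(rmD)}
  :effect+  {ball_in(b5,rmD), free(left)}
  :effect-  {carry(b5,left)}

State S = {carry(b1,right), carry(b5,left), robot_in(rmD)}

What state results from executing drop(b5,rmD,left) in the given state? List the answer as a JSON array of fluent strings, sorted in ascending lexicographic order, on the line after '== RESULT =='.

Compute (S \ del) ∪ add:
  pre ⊆ S: {carry(b5,left), robot_in(rmD)} ⊆ S  — applicable
  S \ del = {carry(b1,right), robot_in(rmD)}
  ∪ add   = {ball_in(b5,rmD), carry(b1,right), free(left), robot_in(rmD)}

== RESULT ==
["ball_in(b5,rmD)", "carry(b1,right)", "free(left)", "robot_in(rmD)"]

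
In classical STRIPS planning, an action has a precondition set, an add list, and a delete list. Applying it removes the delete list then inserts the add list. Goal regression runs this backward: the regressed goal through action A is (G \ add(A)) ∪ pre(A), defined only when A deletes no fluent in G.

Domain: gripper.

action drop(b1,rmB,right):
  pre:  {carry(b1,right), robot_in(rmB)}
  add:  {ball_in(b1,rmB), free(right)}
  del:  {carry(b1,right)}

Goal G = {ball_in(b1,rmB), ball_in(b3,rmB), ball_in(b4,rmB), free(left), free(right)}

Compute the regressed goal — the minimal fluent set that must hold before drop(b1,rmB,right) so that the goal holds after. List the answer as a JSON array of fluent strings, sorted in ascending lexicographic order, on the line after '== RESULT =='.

Compute (G \ add) ∪ pre:
  G ∩ del = {}  (empty — regression defined)
  G \ add = {ball_in(b1,rmB), ball_in(b3,rmB), ball_in(b4,rmB), free(left), free(right)} \ {ball_in(b1,rmB), free(right)} = {ball_in(b3,rmB), ball_in(b4,rmB), free(left)}
  ∪ pre   = {ball_in(b3,rmB), ball_in(b4,rmB), free(left)} ∪ {carry(b1,right), robot_in(rmB)}
          = {ball_in(b3,rmB), ball_in(b4,rmB), carry(b1,right), free(left), robot_in(rmB)}

== RESULT ==
["ball_in(b3,rmB)", "ball_in(b4,rmB)", "carry(b1,right)", "free(left)", "robot_in(rmB)"]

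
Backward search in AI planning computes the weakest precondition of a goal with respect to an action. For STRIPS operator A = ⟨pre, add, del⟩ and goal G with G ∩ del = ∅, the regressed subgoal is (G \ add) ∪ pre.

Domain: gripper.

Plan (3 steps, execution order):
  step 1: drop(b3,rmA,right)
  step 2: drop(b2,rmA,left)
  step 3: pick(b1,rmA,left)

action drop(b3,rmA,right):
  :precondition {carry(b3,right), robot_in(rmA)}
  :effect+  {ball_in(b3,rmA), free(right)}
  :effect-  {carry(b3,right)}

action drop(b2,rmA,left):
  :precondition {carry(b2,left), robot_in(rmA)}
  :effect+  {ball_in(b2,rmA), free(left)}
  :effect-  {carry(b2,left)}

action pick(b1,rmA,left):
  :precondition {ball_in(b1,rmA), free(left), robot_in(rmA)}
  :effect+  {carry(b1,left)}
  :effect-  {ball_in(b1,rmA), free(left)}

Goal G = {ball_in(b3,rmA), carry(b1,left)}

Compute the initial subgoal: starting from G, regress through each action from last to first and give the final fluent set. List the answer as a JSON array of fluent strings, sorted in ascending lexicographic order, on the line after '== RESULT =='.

Regress step by step:
  through step 3 (pick(b1,rmA,left)): drop {carry(b1,left)}, keep {ball_in(b3,rmA)}, require {ball_in(b1,rmA), free(left), robot_in(rmA)}
    → {ball_in(b1,rmA), ball_in(b3,rmA), free(left), robot_in(rmA)}
  through step 2 (drop(b2,rmA,left)): drop {free(left)}, keep {ball_in(b1,rmA), ball_in(b3,rmA), robot_in(rmA)}, require {carry(b2,left), robot_in(rmA)}
    → {ball_in(b1,rmA), ball_in(b3,rmA), carry(b2,left), robot_in(rmA)}
  through step 1 (drop(b3,rmA,right)): drop {ball_in(b3,rmA)}, keep {ball_in(b1,rmA), carry(b2,left), robot_in(rmA)}, require {carry(b3,right), robot_in(rmA)}
    → {ball_in(b1,rmA), carry(b2,left), carry(b3,right), robot_in(rmA)}

== RESULT ==
["ball_in(b1,rmA)", "carry(b2,left)", "carry(b3,right)", "robot_in(rmA)"]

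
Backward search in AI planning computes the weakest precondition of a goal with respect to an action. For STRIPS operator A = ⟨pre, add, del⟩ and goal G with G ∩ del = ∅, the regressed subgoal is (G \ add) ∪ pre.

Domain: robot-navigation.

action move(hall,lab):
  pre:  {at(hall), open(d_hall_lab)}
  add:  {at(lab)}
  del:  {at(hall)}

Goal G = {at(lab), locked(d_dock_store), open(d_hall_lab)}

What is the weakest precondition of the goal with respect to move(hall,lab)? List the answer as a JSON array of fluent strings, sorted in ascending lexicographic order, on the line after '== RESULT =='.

Compute (G \ add) ∪ pre:
  G ∩ del = {}  (empty — regression defined)
  G \ add = {at(lab), locked(d_dock_store), open(d_hall_lab)} \ {at(lab)} = {locked(d_dock_store), open(d_hall_lab)}
  ∪ pre   = {locked(d_dock_store), open(d_hall_lab)} ∪ {at(hall), open(d_hall_lab)}
          = {at(hall), locked(d_dock_store), open(d_hall_lab)}

== RESULT ==
["at(hall)", "locked(d_dock_store)", "open(d_hall_lab)"]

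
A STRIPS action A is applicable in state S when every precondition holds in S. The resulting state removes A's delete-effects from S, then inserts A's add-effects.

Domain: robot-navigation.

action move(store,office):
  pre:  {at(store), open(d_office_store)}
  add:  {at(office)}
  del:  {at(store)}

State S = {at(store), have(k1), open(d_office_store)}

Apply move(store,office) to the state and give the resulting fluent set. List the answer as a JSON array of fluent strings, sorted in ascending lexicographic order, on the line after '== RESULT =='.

Compute (S \ del) ∪ add:
  pre ⊆ S: {at(store), open(d_office_store)} ⊆ S  — applicable
  S \ del = {have(k1), open(d_office_store)}
  ∪ add   = {at(office), have(k1), open(d_office_store)}

== RESULT ==
["at(office)", "have(k1)", "open(d_office_store)"]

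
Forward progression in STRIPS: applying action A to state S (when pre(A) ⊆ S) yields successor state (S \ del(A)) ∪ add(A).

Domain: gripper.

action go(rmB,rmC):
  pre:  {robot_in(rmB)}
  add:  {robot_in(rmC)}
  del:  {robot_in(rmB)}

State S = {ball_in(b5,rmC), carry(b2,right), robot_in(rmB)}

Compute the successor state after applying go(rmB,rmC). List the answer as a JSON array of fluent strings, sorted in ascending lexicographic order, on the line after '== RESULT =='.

Progress:
  pre ⊆ S: {robot_in(rmB)} ⊆ S  — applicable
  S \ del = {ball_in(b5,rmC), carry(b2,right)}
  ∪ add   = {ball_in(b5,rmC), carry(b2,right), robot_in(rmC)}

== RESULT ==
["ball_in(b5,rmC)", "carry(b2,right)", "robot_in(rmC)"]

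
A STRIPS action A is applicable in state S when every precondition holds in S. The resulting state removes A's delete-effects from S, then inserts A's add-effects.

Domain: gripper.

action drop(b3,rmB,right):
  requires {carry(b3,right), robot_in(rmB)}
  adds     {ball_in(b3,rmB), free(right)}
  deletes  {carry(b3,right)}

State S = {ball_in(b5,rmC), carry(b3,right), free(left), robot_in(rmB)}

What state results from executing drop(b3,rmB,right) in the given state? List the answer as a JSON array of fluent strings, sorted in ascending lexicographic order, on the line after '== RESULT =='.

Compute (S \ del) ∪ add:
  pre ⊆ S: {carry(b3,right), robot_in(rmB)} ⊆ S  — applicable
  S \ del = {ball_in(b5,rmC), free(left), robot_in(rmB)}
  ∪ add   = {ball_in(b3,rmB), ball_in(b5,rmC), free(left), free(right), robot_in(rmB)}

== RESULT ==
["ball_in(b3,rmB)", "ball_in(b5,rmC)", "free(left)", "free(right)", "robot_in(rmB)"]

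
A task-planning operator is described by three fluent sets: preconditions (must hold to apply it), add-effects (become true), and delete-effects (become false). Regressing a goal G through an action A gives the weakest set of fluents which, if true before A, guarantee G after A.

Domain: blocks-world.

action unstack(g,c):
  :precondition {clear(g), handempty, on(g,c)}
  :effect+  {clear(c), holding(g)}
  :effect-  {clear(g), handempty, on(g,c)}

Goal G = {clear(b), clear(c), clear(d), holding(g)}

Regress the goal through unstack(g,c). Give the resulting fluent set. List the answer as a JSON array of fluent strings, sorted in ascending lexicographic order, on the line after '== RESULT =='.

Compute (G \ add) ∪ pre:
  G ∩ del = {}  (empty — regression defined)
  G \ add = {clear(b), clear(c), clear(d), holding(g)} \ {clear(c), holding(g)} = {clear(b), clear(d)}
  ∪ pre   = {clear(b), clear(d)} ∪ {clear(g), handempty, on(g,c)}
          = {clear(b), clear(d), clear(g), handempty, on(g,c)}

== RESULT ==
["clear(b)", "clear(d)", "clear(g)", "handempty", "on(g,c)"]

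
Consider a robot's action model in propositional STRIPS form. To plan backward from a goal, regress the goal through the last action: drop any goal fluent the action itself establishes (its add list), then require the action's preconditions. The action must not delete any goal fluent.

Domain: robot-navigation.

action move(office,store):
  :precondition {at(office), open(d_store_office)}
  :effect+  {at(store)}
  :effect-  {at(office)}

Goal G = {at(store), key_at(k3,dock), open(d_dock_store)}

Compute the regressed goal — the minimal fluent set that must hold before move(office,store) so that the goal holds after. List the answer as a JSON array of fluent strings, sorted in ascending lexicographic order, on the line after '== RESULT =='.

Regress:
  G ∩ del = {}  (empty — regression defined)
  G \ add = {at(store), key_at(k3,dock), open(d_dock_store)} \ {at(store)} = {key_at(k3,dock), open(d_dock_store)}
  ∪ pre   = {key_at(k3,dock), open(d_dock_store)} ∪ {at(office), open(d_store_office)}
          = {at(office), key_at(k3,dock), open(d_dock_store), open(d_store_office)}

== RESULT ==
["at(office)", "key_at(k3,dock)", "open(d_dock_store)", "open(d_store_office)"]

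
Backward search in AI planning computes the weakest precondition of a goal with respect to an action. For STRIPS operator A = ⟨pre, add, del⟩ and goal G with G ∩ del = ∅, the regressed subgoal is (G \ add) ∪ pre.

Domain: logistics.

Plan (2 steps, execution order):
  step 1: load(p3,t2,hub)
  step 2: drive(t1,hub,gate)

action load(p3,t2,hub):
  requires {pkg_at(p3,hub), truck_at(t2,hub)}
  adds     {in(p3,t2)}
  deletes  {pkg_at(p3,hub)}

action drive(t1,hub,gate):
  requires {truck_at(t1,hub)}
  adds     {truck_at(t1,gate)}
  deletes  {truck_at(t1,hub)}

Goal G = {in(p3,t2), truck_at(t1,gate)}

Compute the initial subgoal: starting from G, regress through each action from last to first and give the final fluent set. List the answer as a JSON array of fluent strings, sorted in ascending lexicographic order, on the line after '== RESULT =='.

Regress step by step:
  through step 2 (drive(t1,hub,gate)): drop {truck_at(t1,gate)}, keep {in(p3,t2)}, require {truck_at(t1,hub)}
    → {in(p3,t2), truck_at(t1,hub)}
  through step 1 (load(p3,t2,hub)): drop {in(p3,t2)}, keep {truck_at(t1,hub)}, require {pkg_at(p3,hub), truck_at(t2,hub)}
    → {pkg_at(p3,hub), truck_at(t1,hub), truck_at(t2,hub)}

== RESULT ==
["pkg_at(p3,hub)", "truck_at(t1,hub)", "truck_at(t2,hub)"]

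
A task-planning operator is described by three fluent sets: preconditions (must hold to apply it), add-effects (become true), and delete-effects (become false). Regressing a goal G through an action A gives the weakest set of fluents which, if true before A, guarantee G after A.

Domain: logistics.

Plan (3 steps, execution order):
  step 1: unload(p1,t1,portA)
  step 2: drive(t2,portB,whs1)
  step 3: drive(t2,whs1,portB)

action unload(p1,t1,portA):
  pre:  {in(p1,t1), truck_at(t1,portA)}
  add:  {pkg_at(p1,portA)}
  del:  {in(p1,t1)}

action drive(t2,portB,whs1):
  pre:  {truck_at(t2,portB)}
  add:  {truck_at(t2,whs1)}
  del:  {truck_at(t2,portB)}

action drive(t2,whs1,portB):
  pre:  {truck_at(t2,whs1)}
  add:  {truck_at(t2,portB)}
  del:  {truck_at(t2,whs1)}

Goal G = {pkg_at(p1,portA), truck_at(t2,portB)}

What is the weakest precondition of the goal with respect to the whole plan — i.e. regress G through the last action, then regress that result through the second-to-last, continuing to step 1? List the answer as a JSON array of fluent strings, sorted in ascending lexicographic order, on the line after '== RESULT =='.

Work backward from the goal:
  through step 3 (drive(t2,whs1,portB)): drop {truck_at(t2,portB)}, keep {pkg_at(p1,portA)}, require {truck_at(t2,whs1)}
    → {pkg_at(p1,portA), truck_at(t2,whs1)}
  through step 2 (drive(t2,portB,whs1)): drop {truck_at(t2,whs1)}, keep {pkg_at(p1,portA)}, require {truck_at(t2,portB)}
    → {pkg_at(p1,portA), truck_at(t2,portB)}
  through step 1 (unload(p1,t1,portA)): drop {pkg_at(p1,portA)}, keep {truck_at(t2,portB)}, require {in(p1,t1), truck_at(t1,portA)}
    → {in(p1,t1), truck_at(t1,portA), truck_at(t2,portB)}

== RESULT ==
["in(p1,t1)", "truck_at(t1,portA)", "truck_at(t2,portB)"]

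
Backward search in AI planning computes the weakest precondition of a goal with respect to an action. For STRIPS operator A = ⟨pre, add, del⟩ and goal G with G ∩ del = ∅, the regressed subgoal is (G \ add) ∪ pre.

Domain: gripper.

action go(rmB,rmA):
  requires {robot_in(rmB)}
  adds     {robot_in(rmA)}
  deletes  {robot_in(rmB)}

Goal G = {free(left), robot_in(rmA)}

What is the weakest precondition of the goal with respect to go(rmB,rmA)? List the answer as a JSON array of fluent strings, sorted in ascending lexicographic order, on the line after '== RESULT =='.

Regress:
  G ∩ del = {}  (empty — regression defined)
  G \ add = {free(left), robot_in(rmA)} \ {robot_in(rmA)} = {free(left)}
  ∪ pre   = {free(left)} ∪ {robot_in(rmB)}
          = {free(left), robot_in(rmB)}

== RESULT ==
["free(left)", "robot_in(rmB)"]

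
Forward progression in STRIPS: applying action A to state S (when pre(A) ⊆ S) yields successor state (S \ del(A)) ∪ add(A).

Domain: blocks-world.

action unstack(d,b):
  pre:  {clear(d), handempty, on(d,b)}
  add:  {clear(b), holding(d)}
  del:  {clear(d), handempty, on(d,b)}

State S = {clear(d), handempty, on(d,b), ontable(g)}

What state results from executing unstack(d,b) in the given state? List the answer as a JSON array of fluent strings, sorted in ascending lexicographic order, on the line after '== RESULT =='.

Compute (S \ del) ∪ add:
  pre ⊆ S: {clear(d), handempty, on(d,b)} ⊆ S  — applicable
  S \ del = {ontable(g)}
  ∪ add   = {clear(b), holding(d), ontable(g)}

== RESULT ==
["clear(b)", "holding(d)", "ontable(g)"]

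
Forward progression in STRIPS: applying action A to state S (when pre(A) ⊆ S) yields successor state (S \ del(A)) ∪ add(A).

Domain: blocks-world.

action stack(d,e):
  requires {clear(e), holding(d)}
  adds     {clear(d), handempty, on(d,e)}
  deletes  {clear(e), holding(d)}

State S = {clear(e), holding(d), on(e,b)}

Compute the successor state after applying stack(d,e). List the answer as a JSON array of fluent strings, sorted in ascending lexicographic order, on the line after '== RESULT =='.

Compute (S \ del) ∪ add:
  pre ⊆ S: {clear(e), holding(d)} ⊆ S  — applicable
  S \ del = {on(e,b)}
  ∪ add   = {clear(d), handempty, on(d,e), on(e,b)}

== RESULT ==
["clear(d)", "handempty", "on(d,e)", "on(e,b)"]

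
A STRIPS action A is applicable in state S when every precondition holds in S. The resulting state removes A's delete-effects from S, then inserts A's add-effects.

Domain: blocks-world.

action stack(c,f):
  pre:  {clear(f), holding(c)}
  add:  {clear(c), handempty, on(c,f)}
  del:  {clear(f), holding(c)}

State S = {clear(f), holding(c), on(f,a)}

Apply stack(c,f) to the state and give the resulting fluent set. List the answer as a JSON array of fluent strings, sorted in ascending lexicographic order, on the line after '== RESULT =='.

Progress:
  pre ⊆ S: {clear(f), holding(c)} ⊆ S  — applicable
  S \ del = {on(f,a)}
  ∪ add   = {clear(c), handempty, on(c,f), on(f,a)}

== RESULT ==
["clear(c)", "handempty", "on(c,f)", "on(f,a)"]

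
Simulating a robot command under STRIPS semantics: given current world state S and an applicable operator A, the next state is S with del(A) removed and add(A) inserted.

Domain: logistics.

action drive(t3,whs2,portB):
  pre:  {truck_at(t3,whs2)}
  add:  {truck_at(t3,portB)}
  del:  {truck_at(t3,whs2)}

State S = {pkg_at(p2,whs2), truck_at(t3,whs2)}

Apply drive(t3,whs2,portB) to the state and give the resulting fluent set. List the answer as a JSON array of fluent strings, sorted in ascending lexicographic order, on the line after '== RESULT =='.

Progress:
  pre ⊆ S: {truck_at(t3,whs2)} ⊆ S  — applicable
  S \ del = {pkg_at(p2,whs2)}
  ∪ add   = {pkg_at(p2,whs2), truck_at(t3,portB)}

== RESULT ==
["pkg_at(p2,whs2)", "truck_at(t3,portB)"]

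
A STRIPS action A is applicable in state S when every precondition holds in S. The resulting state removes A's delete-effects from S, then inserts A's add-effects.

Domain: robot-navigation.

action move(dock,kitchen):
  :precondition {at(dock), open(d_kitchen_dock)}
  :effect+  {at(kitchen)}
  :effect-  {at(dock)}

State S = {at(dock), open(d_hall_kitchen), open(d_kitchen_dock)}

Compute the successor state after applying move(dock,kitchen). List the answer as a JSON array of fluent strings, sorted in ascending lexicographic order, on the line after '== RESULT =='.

Compute (S \ del) ∪ add:
  pre ⊆ S: {at(dock), open(d_kitchen_dock)} ⊆ S  — applicable
  S \ del = {open(d_hall_kitchen), open(d_kitchen_dock)}
  ∪ add   = {at(kitchen), open(d_hall_kitchen), open(d_kitchen_dock)}

== RESULT ==
["at(kitchen)", "open(d_hall_kitchen)", "open(d_kitchen_dock)"]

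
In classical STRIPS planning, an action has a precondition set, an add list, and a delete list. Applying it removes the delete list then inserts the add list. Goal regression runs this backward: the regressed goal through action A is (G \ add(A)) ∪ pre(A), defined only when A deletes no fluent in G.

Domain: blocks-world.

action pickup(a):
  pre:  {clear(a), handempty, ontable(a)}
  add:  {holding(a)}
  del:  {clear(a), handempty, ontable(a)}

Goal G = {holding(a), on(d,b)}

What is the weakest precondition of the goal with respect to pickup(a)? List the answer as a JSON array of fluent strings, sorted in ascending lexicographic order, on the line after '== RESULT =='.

Compute (G \ add) ∪ pre:
  G ∩ del = {}  (empty — regression defined)
  G \ add = {holding(a), on(d,b)} \ {holding(a)} = {on(d,b)}
  ∪ pre   = {on(d,b)} ∪ {clear(a), handempty, ontable(a)}
          = {clear(a), handempty, on(d,b), ontable(a)}

== RESULT ==
["clear(a)", "handempty", "on(d,b)", "ontable(a)"]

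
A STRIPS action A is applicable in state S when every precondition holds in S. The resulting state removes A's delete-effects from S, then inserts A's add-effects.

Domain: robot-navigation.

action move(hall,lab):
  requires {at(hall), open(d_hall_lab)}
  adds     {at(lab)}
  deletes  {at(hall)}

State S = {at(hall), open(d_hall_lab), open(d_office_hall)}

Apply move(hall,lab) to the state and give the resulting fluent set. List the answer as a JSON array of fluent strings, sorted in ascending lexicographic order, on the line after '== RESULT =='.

Compute (S \ del) ∪ add:
  pre ⊆ S: {at(hall), open(d_hall_lab)} ⊆ S  — applicable
  S \ del = {open(d_hall_lab), open(d_office_hall)}
  ∪ add   = {at(lab), open(d_hall_lab), open(d_office_hall)}

== RESULT ==
["at(lab)", "open(d_hall_lab)", "open(d_office_hall)"]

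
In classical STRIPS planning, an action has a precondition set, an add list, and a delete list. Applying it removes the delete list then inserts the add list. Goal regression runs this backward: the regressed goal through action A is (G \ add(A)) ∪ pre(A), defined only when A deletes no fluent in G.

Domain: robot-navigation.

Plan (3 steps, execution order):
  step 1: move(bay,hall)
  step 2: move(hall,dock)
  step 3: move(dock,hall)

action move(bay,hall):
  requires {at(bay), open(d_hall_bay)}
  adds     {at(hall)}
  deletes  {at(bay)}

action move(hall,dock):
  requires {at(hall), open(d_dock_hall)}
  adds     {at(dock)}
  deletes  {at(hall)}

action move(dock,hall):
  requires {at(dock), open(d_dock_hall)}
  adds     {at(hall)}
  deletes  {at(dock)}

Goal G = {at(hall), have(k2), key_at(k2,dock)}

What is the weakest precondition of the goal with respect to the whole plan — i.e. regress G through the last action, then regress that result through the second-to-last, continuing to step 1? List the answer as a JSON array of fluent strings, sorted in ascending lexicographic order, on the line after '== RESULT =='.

Regress step by step:
  through step 3 (move(dock,hall)): drop {at(hall)}, keep {have(k2), key_at(k2,dock)}, require {at(dock), open(d_dock_hall)}
    → {at(dock), have(k2), key_at(k2,dock), open(d_dock_hall)}
  through step 2 (move(hall,dock)): drop {at(dock)}, keep {have(k2), key_at(k2,dock), open(d_dock_hall)}, require {at(hall), open(d_dock_hall)}
    → {at(hall), have(k2), key_at(k2,dock), open(d_dock_hall)}
  through step 1 (move(bay,hall)): drop {at(hall)}, keep {have(k2), key_at(k2,dock), open(d_dock_hall)}, require {at(bay), open(d_hall_bay)}
    → {at(bay), have(k2), key_at(k2,dock), open(d_dock_hall), open(d_hall_bay)}

== RESULT ==
["at(bay)", "have(k2)", "key_at(k2,dock)", "open(d_dock_hall)", "open(d_hall_bay)"]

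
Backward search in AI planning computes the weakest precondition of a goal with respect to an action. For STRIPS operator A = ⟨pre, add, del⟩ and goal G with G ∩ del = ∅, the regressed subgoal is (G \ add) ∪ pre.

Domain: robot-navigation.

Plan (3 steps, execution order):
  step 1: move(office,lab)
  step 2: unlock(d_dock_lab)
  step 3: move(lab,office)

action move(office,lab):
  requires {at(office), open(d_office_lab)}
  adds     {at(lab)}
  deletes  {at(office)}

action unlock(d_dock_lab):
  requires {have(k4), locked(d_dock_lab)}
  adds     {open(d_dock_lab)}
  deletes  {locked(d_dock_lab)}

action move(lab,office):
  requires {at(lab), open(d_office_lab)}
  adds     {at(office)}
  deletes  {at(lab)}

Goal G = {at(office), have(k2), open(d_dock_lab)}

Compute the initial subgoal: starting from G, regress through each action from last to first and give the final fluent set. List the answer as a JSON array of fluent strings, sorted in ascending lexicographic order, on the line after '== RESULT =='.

Work backward from the goal:
  through step 3 (move(lab,office)): drop {at(office)}, keep {have(k2), open(d_dock_lab)}, require {at(lab), open(d_office_lab)}
    → {at(lab), have(k2), open(d_dock_lab), open(d_office_lab)}
  through step 2 (unlock(d_dock_lab)): drop {open(d_dock_lab)}, keep {at(lab), have(k2), open(d_office_lab)}, require {have(k4), locked(d_dock_lab)}
    → {at(lab), have(k2), have(k4), locked(d_dock_lab), open(d_office_lab)}
  through step 1 (move(office,lab)): drop {at(lab)}, keep {have(k2), have(k4), locked(d_dock_lab), open(d_office_lab)}, require {at(office), open(d_office_lab)}
    → {at(office), have(k2), have(k4), locked(d_dock_lab), open(d_office_lab)}

== RESULT ==
["at(office)", "have(k2)", "have(k4)", "locked(d_dock_lab)", "open(d_office_lab)"]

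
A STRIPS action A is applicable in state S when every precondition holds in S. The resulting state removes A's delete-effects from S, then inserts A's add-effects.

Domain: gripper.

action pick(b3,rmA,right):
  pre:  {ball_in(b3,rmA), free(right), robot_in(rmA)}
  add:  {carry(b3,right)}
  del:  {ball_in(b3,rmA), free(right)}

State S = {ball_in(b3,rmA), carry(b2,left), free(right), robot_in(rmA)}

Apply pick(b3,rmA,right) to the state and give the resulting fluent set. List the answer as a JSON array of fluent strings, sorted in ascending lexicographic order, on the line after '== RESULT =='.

Compute (S \ del) ∪ add:
  pre ⊆ S: {ball_in(b3,rmA), free(right), robot_in(rmA)} ⊆ S  — applicable
  S \ del = {carry(b2,left), robot_in(rmA)}
  ∪ add   = {carry(b2,left), carry(b3,right), robot_in(rmA)}

== RESULT ==
["carry(b2,left)", "carry(b3,right)", "robot_in(rmA)"]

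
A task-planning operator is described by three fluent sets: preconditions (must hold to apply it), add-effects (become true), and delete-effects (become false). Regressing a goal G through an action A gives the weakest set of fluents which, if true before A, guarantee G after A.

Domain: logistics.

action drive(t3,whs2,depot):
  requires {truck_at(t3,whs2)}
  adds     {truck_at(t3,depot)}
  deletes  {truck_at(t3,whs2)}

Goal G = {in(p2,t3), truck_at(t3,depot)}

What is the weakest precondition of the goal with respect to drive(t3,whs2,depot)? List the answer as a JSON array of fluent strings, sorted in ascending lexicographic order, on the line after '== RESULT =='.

Regress:
  G ∩ del = {}  (empty — regression defined)
  G \ add = {in(p2,t3), truck_at(t3,depot)} \ {truck_at(t3,depot)} = {in(p2,t3)}
  ∪ pre   = {in(p2,t3)} ∪ {truck_at(t3,whs2)}
          = {in(p2,t3), truck_at(t3,whs2)}

== RESULT ==
["in(p2,t3)", "truck_at(t3,whs2)"]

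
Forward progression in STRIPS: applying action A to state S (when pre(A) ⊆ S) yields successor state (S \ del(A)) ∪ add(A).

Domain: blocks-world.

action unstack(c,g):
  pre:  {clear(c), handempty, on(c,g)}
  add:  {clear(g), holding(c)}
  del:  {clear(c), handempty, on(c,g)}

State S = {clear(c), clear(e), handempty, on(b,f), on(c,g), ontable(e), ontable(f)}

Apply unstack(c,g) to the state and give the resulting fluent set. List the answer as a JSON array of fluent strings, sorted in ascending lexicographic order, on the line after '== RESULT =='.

Progress:
  pre ⊆ S: {clear(c), handempty, on(c,g)} ⊆ S  — applicable
  S \ del = {clear(e), on(b,f), ontable(e), ontable(f)}
  ∪ add   = {clear(e), clear(g), holding(c), on(b,f), ontable(e), ontable(f)}

== RESULT ==
["clear(e)", "clear(g)", "holding(c)", "on(b,f)", "ontable(e)", "ontable(f)"]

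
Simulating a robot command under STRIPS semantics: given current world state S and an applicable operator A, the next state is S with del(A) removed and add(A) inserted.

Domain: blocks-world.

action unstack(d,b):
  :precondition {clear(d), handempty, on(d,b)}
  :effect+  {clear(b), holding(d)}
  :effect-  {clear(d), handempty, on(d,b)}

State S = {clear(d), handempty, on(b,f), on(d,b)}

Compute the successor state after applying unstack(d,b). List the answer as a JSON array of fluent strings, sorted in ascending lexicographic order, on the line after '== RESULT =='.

Progress:
  pre ⊆ S: {clear(d), handempty, on(d,b)} ⊆ S  — applicable
  S \ del = {on(b,f)}
  ∪ add   = {clear(b), holding(d), on(b,f)}

== RESULT ==
["clear(b)", "holding(d)", "on(b,f)"]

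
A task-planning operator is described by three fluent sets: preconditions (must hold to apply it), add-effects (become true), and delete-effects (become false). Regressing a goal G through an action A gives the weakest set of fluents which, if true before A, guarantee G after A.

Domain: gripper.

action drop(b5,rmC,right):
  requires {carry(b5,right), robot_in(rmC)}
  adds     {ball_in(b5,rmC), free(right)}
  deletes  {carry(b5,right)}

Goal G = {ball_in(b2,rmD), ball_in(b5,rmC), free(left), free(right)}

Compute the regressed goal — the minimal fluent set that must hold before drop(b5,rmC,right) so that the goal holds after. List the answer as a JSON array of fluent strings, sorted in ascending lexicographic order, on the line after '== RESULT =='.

Compute (G \ add) ∪ pre:
  G ∩ del = {}  (empty — regression defined)
  G \ add = {ball_in(b2,rmD), ball_in(b5,rmC), free(left), free(right)} \ {ball_in(b5,rmC), free(right)} = {ball_in(b2,rmD), free(left)}
  ∪ pre   = {ball_in(b2,rmD), free(left)} ∪ {carry(b5,right), robot_in(rmC)}
          = {ball_in(b2,rmD), carry(b5,right), free(left), robot_in(rmC)}

== RESULT ==
["ball_in(b2,rmD)", "carry(b5,right)", "free(left)", "robot_in(rmC)"]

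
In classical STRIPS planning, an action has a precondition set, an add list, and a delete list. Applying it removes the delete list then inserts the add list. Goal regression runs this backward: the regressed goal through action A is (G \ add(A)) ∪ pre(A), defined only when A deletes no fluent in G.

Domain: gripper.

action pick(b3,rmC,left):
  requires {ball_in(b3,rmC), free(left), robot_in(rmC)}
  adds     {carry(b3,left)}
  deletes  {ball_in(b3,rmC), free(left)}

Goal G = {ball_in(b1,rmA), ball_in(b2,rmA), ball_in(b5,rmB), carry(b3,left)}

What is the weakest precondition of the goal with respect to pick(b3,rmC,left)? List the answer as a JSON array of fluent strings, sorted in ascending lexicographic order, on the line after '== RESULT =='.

Regress:
  G ∩ del = {}  (empty — regression defined)
  G \ add = {ball_in(b1,rmA), ball_in(b2,rmA), ball_in(b5,rmB), carry(b3,left)} \ {carry(b3,left)} = {ball_in(b1,rmA), ball_in(b2,rmA), ball_in(b5,rmB)}
  ∪ pre   = {ball_in(b1,rmA), ball_in(b2,rmA), ball_in(b5,rmB)} ∪ {ball_in(b3,rmC), free(left), robot_in(rmC)}
          = {ball_in(b1,rmA), ball_in(b2,rmA), ball_in(b3,rmC), ball_in(b5,rmB), free(left), robot_in(rmC)}

== RESULT ==
["ball_in(b1,rmA)", "ball_in(b2,rmA)", "ball_in(b3,rmC)", "ball_in(b5,rmB)", "free(left)", "robot_in(rmC)"]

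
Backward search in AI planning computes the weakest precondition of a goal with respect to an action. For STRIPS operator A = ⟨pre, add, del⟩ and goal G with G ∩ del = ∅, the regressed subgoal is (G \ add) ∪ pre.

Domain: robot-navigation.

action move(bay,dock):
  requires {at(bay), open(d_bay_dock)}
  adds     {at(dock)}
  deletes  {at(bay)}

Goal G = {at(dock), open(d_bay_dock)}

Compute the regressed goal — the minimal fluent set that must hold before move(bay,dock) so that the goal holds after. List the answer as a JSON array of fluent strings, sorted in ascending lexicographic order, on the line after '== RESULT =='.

Regress:
  G ∩ del = {}  (empty — regression defined)
  G \ add = {at(dock), open(d_bay_dock)} \ {at(dock)} = {open(d_bay_dock)}
  ∪ pre   = {open(d_bay_dock)} ∪ {at(bay), open(d_bay_dock)}
          = {at(bay), open(d_bay_dock)}

== RESULT ==
["at(bay)", "open(d_bay_dock)"]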